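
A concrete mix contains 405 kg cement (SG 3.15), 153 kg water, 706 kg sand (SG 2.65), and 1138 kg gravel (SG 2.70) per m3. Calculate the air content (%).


Vol cement = 405 / (3.15 * 1000) = 0.128571 m3
Vol water = 153 / 1000 = 0.153 m3
Vol sand = 706 / (2.65 * 1000) = 0.266415 m3
Vol gravel = 1138 / (2.70 * 1000) = 0.421481 m3
Total solid + water volume = 0.969468 m3
Air = (1 - 0.969468) * 100 = 3.05%

3.05


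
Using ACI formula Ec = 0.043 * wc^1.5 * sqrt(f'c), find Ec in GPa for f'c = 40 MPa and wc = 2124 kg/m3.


Ec = 0.043 * 2124^1.5 * sqrt(40) / 1000
= 26.62 GPa

26.62


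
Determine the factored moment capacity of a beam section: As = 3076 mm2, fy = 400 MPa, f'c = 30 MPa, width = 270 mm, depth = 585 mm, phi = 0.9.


a = As * fy / (0.85 * f'c * b)
= 3076 * 400 / (0.85 * 30 * 270)
= 178.7073 mm
Mn = As * fy * (d - a/2) / 10^6
= 609.8432 kN-m
phi*Mn = 0.9 * 609.8432 = 548.86 kN-m

548.86


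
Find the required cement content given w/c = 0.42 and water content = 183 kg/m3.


Cement = water / (w/c)
= 183 / 0.42
= 435.7 kg/m3

435.7


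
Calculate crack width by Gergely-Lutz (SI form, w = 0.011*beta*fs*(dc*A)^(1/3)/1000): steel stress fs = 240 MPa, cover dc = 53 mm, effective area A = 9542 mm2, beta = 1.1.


w = 0.011 * beta * fs * (dc * A)^(1/3) / 1000
= 0.011 * 1.1 * 240 * (53 * 9542)^(1/3) / 1000
= 0.231 mm

0.231


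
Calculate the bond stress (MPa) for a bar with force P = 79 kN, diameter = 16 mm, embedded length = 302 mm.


u = P / (pi * db * ld)
= 79 * 1000 / (pi * 16 * 302)
= 5.204 MPa

5.204


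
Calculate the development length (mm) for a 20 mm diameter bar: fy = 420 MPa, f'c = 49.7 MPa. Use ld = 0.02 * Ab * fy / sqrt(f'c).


Ab = pi * 20^2 / 4 = 314.159 mm2
ld = 0.02 * 314.159 * 420 / sqrt(49.7)
= 374.3 mm

374.3


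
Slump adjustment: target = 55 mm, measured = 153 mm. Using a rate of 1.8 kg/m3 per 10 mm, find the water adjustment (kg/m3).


Difference = 55 - 153 = -98 mm
Water adjustment = -98 * 1.8 / 10 = -17.6 kg/m3

-17.6


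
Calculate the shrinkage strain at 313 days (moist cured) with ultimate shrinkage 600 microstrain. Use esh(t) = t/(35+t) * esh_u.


esh(313) = 313 / (35 + 313) * 600
= 313 / 348 * 600
= 539.7 microstrain

539.7


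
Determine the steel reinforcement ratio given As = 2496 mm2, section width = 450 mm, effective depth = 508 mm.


rho = As / (b * d)
= 2496 / (450 * 508)
= 0.0109

0.0109


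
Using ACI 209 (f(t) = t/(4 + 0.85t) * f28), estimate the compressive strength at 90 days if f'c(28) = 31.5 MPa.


f(90) = 90 / (4 + 0.85 * 90) * 31.5
= 90 / 80.5 * 31.5
= 35.22 MPa

35.22


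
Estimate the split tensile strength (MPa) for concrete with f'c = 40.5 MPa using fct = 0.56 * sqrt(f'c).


fct = 0.56 * sqrt(40.5)
= 0.56 * 6.364
= 3.564 MPa

3.564


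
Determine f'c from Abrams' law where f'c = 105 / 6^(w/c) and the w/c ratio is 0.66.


f'c = 105 / 6^0.66
= 105 / 3.263
= 32.18 MPa

32.18


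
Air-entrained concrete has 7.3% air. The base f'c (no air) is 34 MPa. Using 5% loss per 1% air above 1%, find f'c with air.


Strength loss = (7.3 - 1) * 5 = 31.5%
f'c = 34 * (1 - 31.5/100)
= 23.29 MPa

23.29


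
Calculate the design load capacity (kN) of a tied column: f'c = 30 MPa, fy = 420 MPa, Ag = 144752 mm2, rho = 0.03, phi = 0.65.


Ast = rho * Ag = 0.03 * 144752 = 4342.56 mm2
phi*Pn = 0.65 * 0.80 * (0.85 * 30 * (144752 - 4342.56) + 420 * 4342.56) / 1000
= 2810.24 kN

2810.24


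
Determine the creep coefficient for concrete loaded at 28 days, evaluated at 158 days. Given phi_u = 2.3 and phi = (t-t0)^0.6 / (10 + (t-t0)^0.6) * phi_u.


dt = 158 - 28 = 130
phi = 130^0.6 / (10 + 130^0.6) * 2.3
= 1.494

1.494


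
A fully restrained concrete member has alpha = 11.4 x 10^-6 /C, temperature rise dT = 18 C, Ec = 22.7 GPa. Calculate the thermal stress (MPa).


sigma = alpha * dT * Ec
= 11.4e-6 * 18 * 22.7 * 1000
= 4.658 MPa

4.658


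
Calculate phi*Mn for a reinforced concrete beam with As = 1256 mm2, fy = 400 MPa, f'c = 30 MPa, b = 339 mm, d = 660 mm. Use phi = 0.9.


a = As * fy / (0.85 * f'c * b)
= 1256 * 400 / (0.85 * 30 * 339)
= 58.1179 mm
Mn = As * fy * (d - a/2) / 10^6
= 316.9848 kN-m
phi*Mn = 0.9 * 316.9848 = 285.29 kN-m

285.29


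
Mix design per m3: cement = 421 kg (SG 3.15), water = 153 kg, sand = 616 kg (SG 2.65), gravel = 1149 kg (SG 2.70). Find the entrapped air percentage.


Vol cement = 421 / (3.15 * 1000) = 0.133651 m3
Vol water = 153 / 1000 = 0.153 m3
Vol sand = 616 / (2.65 * 1000) = 0.232453 m3
Vol gravel = 1149 / (2.70 * 1000) = 0.425556 m3
Total solid + water volume = 0.944659 m3
Air = (1 - 0.944659) * 100 = 5.53%

5.53


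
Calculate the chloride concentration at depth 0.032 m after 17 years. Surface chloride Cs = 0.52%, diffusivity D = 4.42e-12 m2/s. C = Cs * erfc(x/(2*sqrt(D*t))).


t_seconds = 17 * 365.25 * 24 * 3600 = 536479200.0 s
arg = 0.032 / (2 * sqrt(4.42e-12 * 536479200.0))
= 0.3286
erfc(0.3286) = 0.6422
C = 0.52 * 0.6422 = 0.3339%

0.3339


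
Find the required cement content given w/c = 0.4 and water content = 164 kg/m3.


Cement = water / (w/c)
= 164 / 0.4
= 410.0 kg/m3

410.0


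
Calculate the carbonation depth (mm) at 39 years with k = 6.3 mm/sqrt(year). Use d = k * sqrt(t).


depth = k * sqrt(t)
= 6.3 * sqrt(39)
= 39.34 mm

39.34


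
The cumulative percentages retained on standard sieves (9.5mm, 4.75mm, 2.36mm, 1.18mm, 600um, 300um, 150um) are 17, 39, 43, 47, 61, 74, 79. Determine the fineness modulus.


FM = sum(cumulative % retained) / 100
= 360 / 100
= 3.6

3.6


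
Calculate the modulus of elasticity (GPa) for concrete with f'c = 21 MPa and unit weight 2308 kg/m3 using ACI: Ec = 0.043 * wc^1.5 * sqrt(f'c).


Ec = 0.043 * 2308^1.5 * sqrt(21) / 1000
= 21.85 GPa

21.85


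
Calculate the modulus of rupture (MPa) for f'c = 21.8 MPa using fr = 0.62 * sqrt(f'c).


fr = 0.62 * sqrt(21.8)
= 2.895 MPa

2.895


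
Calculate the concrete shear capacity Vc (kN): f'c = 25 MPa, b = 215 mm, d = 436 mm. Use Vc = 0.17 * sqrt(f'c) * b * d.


Vc = 0.17 * sqrt(25) * 215 * 436 / 1000
= 79.68 kN

79.68


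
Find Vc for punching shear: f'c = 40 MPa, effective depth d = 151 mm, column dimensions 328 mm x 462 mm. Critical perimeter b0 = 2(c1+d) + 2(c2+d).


b0 = 2*(328 + 151) + 2*(462 + 151) = 2184 mm
Vc = 0.33 * sqrt(40) * 2184 * 151 / 1000
= 688.29 kN

688.29


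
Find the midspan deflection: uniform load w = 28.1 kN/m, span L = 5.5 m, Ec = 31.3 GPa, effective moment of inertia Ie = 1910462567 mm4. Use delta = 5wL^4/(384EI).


Convert: L = 5.5 m = 5500 mm, Ec = 31.3 GPa = 31300 MPa
delta = 5 * 28.1 * 5500^4 / (384 * 31300 * 1910462567)
= 5.6 mm

5.6


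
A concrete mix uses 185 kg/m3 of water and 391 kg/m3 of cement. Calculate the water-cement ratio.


w/c = water / cement
w/c = 185 / 391 = 0.473

0.473


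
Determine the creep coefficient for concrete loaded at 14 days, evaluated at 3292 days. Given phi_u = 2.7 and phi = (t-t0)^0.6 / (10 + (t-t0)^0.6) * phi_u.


dt = 3292 - 14 = 3278
phi = 3278^0.6 / (10 + 3278^0.6) * 2.7
= 2.505

2.505


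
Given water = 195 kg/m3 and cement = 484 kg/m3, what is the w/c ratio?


w/c = water / cement
w/c = 195 / 484 = 0.403

0.403


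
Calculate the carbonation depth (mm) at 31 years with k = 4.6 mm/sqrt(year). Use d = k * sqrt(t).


depth = k * sqrt(t)
= 4.6 * sqrt(31)
= 25.61 mm

25.61


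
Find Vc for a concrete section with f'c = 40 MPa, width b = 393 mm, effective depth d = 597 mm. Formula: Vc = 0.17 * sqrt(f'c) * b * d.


Vc = 0.17 * sqrt(40) * 393 * 597 / 1000
= 252.26 kN

252.26


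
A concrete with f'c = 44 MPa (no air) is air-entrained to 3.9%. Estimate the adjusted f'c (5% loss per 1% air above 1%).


Strength loss = (3.9 - 1) * 5 = 14.5%
f'c = 44 * (1 - 14.5/100)
= 37.62 MPa

37.62


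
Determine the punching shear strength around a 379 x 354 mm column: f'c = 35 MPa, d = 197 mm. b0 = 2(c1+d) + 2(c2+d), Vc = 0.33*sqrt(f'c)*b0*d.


b0 = 2*(379 + 197) + 2*(354 + 197) = 2254 mm
Vc = 0.33 * sqrt(35) * 2254 * 197 / 1000
= 866.9 kN

866.9


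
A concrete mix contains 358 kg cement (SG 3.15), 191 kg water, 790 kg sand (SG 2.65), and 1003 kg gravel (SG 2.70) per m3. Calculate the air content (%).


Vol cement = 358 / (3.15 * 1000) = 0.113651 m3
Vol water = 191 / 1000 = 0.191 m3
Vol sand = 790 / (2.65 * 1000) = 0.298113 m3
Vol gravel = 1003 / (2.70 * 1000) = 0.371481 m3
Total solid + water volume = 0.974245 m3
Air = (1 - 0.974245) * 100 = 2.58%

2.58


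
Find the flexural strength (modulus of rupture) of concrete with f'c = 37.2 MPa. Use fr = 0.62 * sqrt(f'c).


fr = 0.62 * sqrt(37.2)
= 3.781 MPa

3.781


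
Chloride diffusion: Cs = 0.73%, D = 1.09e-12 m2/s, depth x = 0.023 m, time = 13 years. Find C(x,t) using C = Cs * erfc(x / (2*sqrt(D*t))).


t_seconds = 13 * 365.25 * 24 * 3600 = 410248800.0 s
arg = 0.023 / (2 * sqrt(1.09e-12 * 410248800.0))
= 0.5438
erfc(0.5438) = 0.4418
C = 0.73 * 0.4418 = 0.3225%

0.3225


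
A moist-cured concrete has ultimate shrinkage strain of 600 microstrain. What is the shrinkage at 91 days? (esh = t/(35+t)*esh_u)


esh(91) = 91 / (35 + 91) * 600
= 91 / 126 * 600
= 433.3 microstrain

433.3


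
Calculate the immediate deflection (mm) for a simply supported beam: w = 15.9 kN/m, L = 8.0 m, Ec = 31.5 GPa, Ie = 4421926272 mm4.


Convert: L = 8.0 m = 8000 mm, Ec = 31.5 GPa = 31500 MPa
delta = 5 * 15.9 * 8000^4 / (384 * 31500 * 4421926272)
= 6.09 mm

6.09


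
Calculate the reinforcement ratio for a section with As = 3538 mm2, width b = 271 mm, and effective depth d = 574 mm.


rho = As / (b * d)
= 3538 / (271 * 574)
= 0.0227

0.0227


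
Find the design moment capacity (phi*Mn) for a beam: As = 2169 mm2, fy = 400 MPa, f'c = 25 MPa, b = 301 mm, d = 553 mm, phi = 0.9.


a = As * fy / (0.85 * f'c * b)
= 2169 * 400 / (0.85 * 25 * 301)
= 135.642 mm
Mn = As * fy * (d - a/2) / 10^6
= 420.9413 kN-m
phi*Mn = 0.9 * 420.9413 = 378.85 kN-m

378.85


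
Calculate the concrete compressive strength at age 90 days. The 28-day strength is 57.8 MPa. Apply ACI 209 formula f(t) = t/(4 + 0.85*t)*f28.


f(90) = 90 / (4 + 0.85 * 90) * 57.8
= 90 / 80.5 * 57.8
= 64.62 MPa

64.62


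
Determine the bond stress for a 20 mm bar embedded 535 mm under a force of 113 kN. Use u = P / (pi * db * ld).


u = P / (pi * db * ld)
= 113 * 1000 / (pi * 20 * 535)
= 3.362 MPa

3.362


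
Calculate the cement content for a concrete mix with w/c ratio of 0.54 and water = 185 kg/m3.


Cement = water / (w/c)
= 185 / 0.54
= 342.6 kg/m3

342.6


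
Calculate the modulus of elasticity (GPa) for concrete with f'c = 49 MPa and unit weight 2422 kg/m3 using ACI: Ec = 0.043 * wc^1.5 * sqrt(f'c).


Ec = 0.043 * 2422^1.5 * sqrt(49) / 1000
= 35.88 GPa

35.88


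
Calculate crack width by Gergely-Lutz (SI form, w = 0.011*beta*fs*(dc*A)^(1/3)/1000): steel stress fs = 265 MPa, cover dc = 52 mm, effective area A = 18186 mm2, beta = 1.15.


w = 0.011 * beta * fs * (dc * A)^(1/3) / 1000
= 0.011 * 1.15 * 265 * (52 * 18186)^(1/3) / 1000
= 0.329 mm

0.329


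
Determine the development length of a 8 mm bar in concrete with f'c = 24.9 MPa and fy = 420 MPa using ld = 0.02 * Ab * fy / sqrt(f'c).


Ab = pi * 8^2 / 4 = 50.265 mm2
ld = 0.02 * 50.265 * 420 / sqrt(24.9)
= 84.6 mm

84.6


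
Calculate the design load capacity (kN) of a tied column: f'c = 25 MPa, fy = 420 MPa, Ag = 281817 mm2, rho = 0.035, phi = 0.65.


Ast = rho * Ag = 0.035 * 281817 = 9863.595 mm2
phi*Pn = 0.65 * 0.80 * (0.85 * 25 * (281817 - 9863.595) + 420 * 9863.595) / 1000
= 5159.29 kN

5159.29


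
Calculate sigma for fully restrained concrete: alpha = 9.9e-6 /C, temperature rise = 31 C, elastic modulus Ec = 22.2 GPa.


sigma = alpha * dT * Ec
= 9.9e-6 * 31 * 22.2 * 1000
= 6.813 MPa

6.813


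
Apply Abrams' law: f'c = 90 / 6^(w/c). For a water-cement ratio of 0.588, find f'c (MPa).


f'c = 90 / 6^0.588
= 90 / 2.868
= 31.38 MPa

31.38


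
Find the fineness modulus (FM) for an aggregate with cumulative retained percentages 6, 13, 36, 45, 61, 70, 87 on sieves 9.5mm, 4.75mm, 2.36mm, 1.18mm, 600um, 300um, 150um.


FM = sum(cumulative % retained) / 100
= 318 / 100
= 3.18

3.18


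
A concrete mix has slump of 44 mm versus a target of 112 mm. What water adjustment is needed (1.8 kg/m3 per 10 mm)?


Difference = 112 - 44 = 68 mm
Water adjustment = 68 * 1.8 / 10 = 12.2 kg/m3

12.2


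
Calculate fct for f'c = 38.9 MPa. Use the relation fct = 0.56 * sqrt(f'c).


fct = 0.56 * sqrt(38.9)
= 0.56 * 6.237
= 3.493 MPa

3.493


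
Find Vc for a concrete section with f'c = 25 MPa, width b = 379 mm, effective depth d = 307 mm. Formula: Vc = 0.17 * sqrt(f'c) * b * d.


Vc = 0.17 * sqrt(25) * 379 * 307 / 1000
= 98.9 kN

98.9


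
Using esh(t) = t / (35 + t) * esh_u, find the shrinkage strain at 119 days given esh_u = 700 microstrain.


esh(119) = 119 / (35 + 119) * 700
= 119 / 154 * 700
= 540.9 microstrain

540.9


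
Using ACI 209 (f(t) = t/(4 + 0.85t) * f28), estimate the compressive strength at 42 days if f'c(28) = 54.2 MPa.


f(42) = 42 / (4 + 0.85 * 42) * 54.2
= 42 / 39.7 * 54.2
= 57.34 MPa

57.34


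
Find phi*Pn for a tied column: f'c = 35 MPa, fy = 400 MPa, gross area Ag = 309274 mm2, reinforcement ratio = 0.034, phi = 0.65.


Ast = rho * Ag = 0.034 * 309274 = 10515.316 mm2
phi*Pn = 0.65 * 0.80 * (0.85 * 35 * (309274 - 10515.316) + 400 * 10515.316) / 1000
= 6808.98 kN

6808.98


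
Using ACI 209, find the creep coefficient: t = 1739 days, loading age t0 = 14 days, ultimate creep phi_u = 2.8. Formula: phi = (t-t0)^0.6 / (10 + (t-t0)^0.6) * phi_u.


dt = 1739 - 14 = 1725
phi = 1725^0.6 / (10 + 1725^0.6) * 2.8
= 2.513

2.513


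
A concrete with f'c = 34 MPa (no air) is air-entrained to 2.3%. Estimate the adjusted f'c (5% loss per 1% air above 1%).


Strength loss = (2.3 - 1) * 5 = 6.5%
f'c = 34 * (1 - 6.5/100)
= 31.79 MPa

31.79


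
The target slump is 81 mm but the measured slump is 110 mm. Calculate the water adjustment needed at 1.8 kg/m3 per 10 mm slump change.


Difference = 81 - 110 = -29 mm
Water adjustment = -29 * 1.8 / 10 = -5.2 kg/m3

-5.2


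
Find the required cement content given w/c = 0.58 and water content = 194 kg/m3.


Cement = water / (w/c)
= 194 / 0.58
= 334.5 kg/m3

334.5


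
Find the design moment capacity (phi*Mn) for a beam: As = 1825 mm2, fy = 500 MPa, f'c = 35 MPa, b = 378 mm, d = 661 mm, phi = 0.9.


a = As * fy / (0.85 * f'c * b)
= 1825 * 500 / (0.85 * 35 * 378)
= 81.1436 mm
Mn = As * fy * (d - a/2) / 10^6
= 566.1407 kN-m
phi*Mn = 0.9 * 566.1407 = 509.53 kN-m

509.53


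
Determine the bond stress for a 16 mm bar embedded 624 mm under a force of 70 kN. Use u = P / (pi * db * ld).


u = P / (pi * db * ld)
= 70 * 1000 / (pi * 16 * 624)
= 2.232 MPa

2.232


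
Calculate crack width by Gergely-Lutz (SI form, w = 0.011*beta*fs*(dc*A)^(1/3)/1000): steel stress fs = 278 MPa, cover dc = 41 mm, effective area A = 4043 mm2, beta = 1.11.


w = 0.011 * beta * fs * (dc * A)^(1/3) / 1000
= 0.011 * 1.11 * 278 * (41 * 4043)^(1/3) / 1000
= 0.186 mm

0.186


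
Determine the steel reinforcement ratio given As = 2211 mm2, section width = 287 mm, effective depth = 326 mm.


rho = As / (b * d)
= 2211 / (287 * 326)
= 0.0236

0.0236


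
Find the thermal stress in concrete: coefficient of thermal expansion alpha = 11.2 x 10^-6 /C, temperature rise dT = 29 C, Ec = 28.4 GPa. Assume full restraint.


sigma = alpha * dT * Ec
= 11.2e-6 * 29 * 28.4 * 1000
= 9.224 MPa

9.224


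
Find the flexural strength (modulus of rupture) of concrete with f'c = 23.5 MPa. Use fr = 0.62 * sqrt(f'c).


fr = 0.62 * sqrt(23.5)
= 3.006 MPa

3.006


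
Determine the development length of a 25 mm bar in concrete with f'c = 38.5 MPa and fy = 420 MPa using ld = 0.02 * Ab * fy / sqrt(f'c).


Ab = pi * 25^2 / 4 = 490.874 mm2
ld = 0.02 * 490.874 * 420 / sqrt(38.5)
= 664.5 mm

664.5


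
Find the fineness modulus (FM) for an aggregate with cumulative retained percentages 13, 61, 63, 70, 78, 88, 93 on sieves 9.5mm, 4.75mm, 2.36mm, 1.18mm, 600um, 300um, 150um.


FM = sum(cumulative % retained) / 100
= 466 / 100
= 4.66

4.66


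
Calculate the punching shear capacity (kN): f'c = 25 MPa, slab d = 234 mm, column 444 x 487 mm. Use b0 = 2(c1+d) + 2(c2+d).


b0 = 2*(444 + 234) + 2*(487 + 234) = 2798 mm
Vc = 0.33 * sqrt(25) * 2798 * 234 / 1000
= 1080.31 kN

1080.31


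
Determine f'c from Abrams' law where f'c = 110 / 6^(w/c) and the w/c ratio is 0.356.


f'c = 110 / 6^0.356
= 110 / 1.892
= 58.13 MPa

58.13


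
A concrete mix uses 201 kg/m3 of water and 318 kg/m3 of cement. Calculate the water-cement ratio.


w/c = water / cement
w/c = 201 / 318 = 0.632

0.632


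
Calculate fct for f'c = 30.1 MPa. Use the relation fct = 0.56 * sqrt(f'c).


fct = 0.56 * sqrt(30.1)
= 0.56 * 5.486
= 3.072 MPa

3.072


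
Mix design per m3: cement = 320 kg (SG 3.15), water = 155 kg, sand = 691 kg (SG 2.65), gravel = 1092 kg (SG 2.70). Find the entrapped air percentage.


Vol cement = 320 / (3.15 * 1000) = 0.101587 m3
Vol water = 155 / 1000 = 0.155 m3
Vol sand = 691 / (2.65 * 1000) = 0.260755 m3
Vol gravel = 1092 / (2.70 * 1000) = 0.404444 m3
Total solid + water volume = 0.921786 m3
Air = (1 - 0.921786) * 100 = 7.82%

7.82


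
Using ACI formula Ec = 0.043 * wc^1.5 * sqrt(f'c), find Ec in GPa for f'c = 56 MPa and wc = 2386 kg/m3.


Ec = 0.043 * 2386^1.5 * sqrt(56) / 1000
= 37.5 GPa

37.5


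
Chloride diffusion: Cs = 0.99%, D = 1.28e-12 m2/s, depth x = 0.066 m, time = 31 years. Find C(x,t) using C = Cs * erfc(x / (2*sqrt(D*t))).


t_seconds = 31 * 365.25 * 24 * 3600 = 978285600.0 s
arg = 0.066 / (2 * sqrt(1.28e-12 * 978285600.0))
= 0.9326
erfc(0.9326) = 0.1872
C = 0.99 * 0.1872 = 0.1854%

0.1854


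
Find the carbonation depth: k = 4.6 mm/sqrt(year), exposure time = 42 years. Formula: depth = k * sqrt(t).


depth = k * sqrt(t)
= 4.6 * sqrt(42)
= 29.81 mm

29.81


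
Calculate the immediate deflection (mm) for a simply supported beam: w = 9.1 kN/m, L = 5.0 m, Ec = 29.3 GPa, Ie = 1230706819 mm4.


Convert: L = 5.0 m = 5000 mm, Ec = 29.3 GPa = 29300 MPa
delta = 5 * 9.1 * 5000^4 / (384 * 29300 * 1230706819)
= 2.05 mm

2.05


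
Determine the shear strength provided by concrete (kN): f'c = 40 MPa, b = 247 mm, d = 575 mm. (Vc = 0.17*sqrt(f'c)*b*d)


Vc = 0.17 * sqrt(40) * 247 * 575 / 1000
= 152.7 kN

152.7


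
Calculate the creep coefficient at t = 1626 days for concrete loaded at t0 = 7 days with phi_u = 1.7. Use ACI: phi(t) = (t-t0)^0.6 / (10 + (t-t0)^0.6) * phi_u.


dt = 1626 - 7 = 1619
phi = 1619^0.6 / (10 + 1619^0.6) * 1.7
= 1.52

1.52


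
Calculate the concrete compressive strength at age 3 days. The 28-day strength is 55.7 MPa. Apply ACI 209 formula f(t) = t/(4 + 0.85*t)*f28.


f(3) = 3 / (4 + 0.85 * 3) * 55.7
= 3 / 6.55 * 55.7
= 25.51 MPa

25.51


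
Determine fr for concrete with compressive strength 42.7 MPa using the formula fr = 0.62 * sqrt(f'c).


fr = 0.62 * sqrt(42.7)
= 4.051 MPa

4.051


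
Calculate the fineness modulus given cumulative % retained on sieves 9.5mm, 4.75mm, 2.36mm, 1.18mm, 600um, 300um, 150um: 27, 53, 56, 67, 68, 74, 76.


FM = sum(cumulative % retained) / 100
= 421 / 100
= 4.21

4.21


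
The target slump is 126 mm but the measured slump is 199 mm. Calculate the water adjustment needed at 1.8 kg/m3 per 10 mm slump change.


Difference = 126 - 199 = -73 mm
Water adjustment = -73 * 1.8 / 10 = -13.1 kg/m3

-13.1


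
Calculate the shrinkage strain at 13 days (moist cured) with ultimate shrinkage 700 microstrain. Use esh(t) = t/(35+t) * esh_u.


esh(13) = 13 / (35 + 13) * 700
= 13 / 48 * 700
= 189.6 microstrain

189.6


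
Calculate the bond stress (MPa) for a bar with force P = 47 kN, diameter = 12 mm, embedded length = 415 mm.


u = P / (pi * db * ld)
= 47 * 1000 / (pi * 12 * 415)
= 3.004 MPa

3.004


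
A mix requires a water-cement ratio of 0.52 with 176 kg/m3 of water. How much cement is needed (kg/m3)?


Cement = water / (w/c)
= 176 / 0.52
= 338.5 kg/m3

338.5


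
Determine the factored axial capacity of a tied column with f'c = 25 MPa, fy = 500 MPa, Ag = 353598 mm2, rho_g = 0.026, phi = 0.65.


Ast = rho * Ag = 0.026 * 353598 = 9193.548 mm2
phi*Pn = 0.65 * 0.80 * (0.85 * 25 * (353598 - 9193.548) + 500 * 9193.548) / 1000
= 6195.99 kN

6195.99


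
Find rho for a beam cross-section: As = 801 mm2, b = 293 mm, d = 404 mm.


rho = As / (b * d)
= 801 / (293 * 404)
= 0.0068

0.0068


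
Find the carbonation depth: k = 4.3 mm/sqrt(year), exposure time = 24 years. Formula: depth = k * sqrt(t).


depth = k * sqrt(t)
= 4.3 * sqrt(24)
= 21.07 mm

21.07


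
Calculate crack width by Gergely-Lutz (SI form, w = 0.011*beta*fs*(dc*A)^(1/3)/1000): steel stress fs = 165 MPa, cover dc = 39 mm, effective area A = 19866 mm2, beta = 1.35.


w = 0.011 * beta * fs * (dc * A)^(1/3) / 1000
= 0.011 * 1.35 * 165 * (39 * 19866)^(1/3) / 1000
= 0.225 mm

0.225


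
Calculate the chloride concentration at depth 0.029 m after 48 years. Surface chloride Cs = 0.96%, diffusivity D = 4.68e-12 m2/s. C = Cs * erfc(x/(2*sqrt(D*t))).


t_seconds = 48 * 365.25 * 24 * 3600 = 1514764800.0 s
arg = 0.029 / (2 * sqrt(4.68e-12 * 1514764800.0))
= 0.1722
erfc(0.1722) = 0.8076
C = 0.96 * 0.8076 = 0.7753%

0.7753


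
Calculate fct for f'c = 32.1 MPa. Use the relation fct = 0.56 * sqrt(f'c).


fct = 0.56 * sqrt(32.1)
= 0.56 * 5.666
= 3.173 MPa

3.173


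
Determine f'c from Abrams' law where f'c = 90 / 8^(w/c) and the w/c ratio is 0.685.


f'c = 90 / 8^0.685
= 90 / 4.155
= 21.66 MPa

21.66


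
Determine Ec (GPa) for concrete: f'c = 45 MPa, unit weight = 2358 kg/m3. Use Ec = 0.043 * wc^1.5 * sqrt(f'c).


Ec = 0.043 * 2358^1.5 * sqrt(45) / 1000
= 33.03 GPa

33.03


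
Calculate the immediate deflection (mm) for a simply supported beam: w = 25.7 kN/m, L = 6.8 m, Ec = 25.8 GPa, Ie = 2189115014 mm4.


Convert: L = 6.8 m = 6800 mm, Ec = 25.8 GPa = 25800 MPa
delta = 5 * 25.7 * 6800^4 / (384 * 25800 * 2189115014)
= 12.67 mm

12.67


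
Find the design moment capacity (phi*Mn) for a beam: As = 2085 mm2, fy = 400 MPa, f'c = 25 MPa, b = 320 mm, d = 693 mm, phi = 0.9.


a = As * fy / (0.85 * f'c * b)
= 2085 * 400 / (0.85 * 25 * 320)
= 122.6471 mm
Mn = As * fy * (d - a/2) / 10^6
= 526.8182 kN-m
phi*Mn = 0.9 * 526.8182 = 474.14 kN-m

474.14


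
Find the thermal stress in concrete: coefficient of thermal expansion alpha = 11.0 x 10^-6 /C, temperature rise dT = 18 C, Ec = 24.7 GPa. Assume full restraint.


sigma = alpha * dT * Ec
= 11.0e-6 * 18 * 24.7 * 1000
= 4.891 MPa

4.891


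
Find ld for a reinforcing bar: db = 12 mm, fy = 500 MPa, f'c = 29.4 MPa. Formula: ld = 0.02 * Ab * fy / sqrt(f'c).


Ab = pi * 12^2 / 4 = 113.097 mm2
ld = 0.02 * 113.097 * 500 / sqrt(29.4)
= 208.6 mm

208.6


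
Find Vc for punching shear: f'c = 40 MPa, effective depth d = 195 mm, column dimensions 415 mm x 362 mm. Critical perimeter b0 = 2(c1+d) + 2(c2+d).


b0 = 2*(415 + 195) + 2*(362 + 195) = 2334 mm
Vc = 0.33 * sqrt(40) * 2334 * 195 / 1000
= 949.9 kN

949.9


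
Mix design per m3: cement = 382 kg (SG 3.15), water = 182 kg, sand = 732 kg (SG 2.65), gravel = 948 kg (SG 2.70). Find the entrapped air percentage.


Vol cement = 382 / (3.15 * 1000) = 0.12127 m3
Vol water = 182 / 1000 = 0.182 m3
Vol sand = 732 / (2.65 * 1000) = 0.276226 m3
Vol gravel = 948 / (2.70 * 1000) = 0.351111 m3
Total solid + water volume = 0.930607 m3
Air = (1 - 0.930607) * 100 = 6.94%

6.94


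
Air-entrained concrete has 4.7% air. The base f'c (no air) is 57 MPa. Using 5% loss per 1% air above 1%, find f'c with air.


Strength loss = (4.7 - 1) * 5 = 18.5%
f'c = 57 * (1 - 18.5/100)
= 46.45 MPa

46.45


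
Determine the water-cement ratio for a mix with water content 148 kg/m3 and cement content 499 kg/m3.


w/c = water / cement
w/c = 148 / 499 = 0.297

0.297


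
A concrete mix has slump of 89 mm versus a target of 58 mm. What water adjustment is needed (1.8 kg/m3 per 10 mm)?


Difference = 58 - 89 = -31 mm
Water adjustment = -31 * 1.8 / 10 = -5.6 kg/m3

-5.6


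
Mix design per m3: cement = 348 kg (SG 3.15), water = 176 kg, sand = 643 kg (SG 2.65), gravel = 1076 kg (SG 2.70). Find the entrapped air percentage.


Vol cement = 348 / (3.15 * 1000) = 0.110476 m3
Vol water = 176 / 1000 = 0.176 m3
Vol sand = 643 / (2.65 * 1000) = 0.242642 m3
Vol gravel = 1076 / (2.70 * 1000) = 0.398519 m3
Total solid + water volume = 0.927636 m3
Air = (1 - 0.927636) * 100 = 7.24%

7.24


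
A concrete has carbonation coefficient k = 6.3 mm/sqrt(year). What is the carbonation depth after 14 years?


depth = k * sqrt(t)
= 6.3 * sqrt(14)
= 23.57 mm

23.57


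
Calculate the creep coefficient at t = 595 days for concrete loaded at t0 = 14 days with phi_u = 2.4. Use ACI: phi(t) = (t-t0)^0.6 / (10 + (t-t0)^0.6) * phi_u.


dt = 595 - 14 = 581
phi = 581^0.6 / (10 + 581^0.6) * 2.4
= 1.968

1.968


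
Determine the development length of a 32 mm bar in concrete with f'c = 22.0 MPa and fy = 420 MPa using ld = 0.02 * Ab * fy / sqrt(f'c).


Ab = pi * 32^2 / 4 = 804.248 mm2
ld = 0.02 * 804.248 * 420 / sqrt(22.0)
= 1440.3 mm

1440.3


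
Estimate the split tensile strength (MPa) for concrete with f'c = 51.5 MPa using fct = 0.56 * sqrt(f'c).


fct = 0.56 * sqrt(51.5)
= 0.56 * 7.176
= 4.019 MPa

4.019


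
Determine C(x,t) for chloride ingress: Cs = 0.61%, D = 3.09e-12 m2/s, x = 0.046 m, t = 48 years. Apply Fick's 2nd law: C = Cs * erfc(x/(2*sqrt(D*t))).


t_seconds = 48 * 365.25 * 24 * 3600 = 1514764800.0 s
arg = 0.046 / (2 * sqrt(3.09e-12 * 1514764800.0))
= 0.3362
erfc(0.3362) = 0.6345
C = 0.61 * 0.6345 = 0.387%

0.387


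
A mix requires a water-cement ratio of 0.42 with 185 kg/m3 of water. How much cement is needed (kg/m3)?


Cement = water / (w/c)
= 185 / 0.42
= 440.5 kg/m3

440.5


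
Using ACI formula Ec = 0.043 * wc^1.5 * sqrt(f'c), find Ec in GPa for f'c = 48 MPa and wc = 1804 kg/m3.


Ec = 0.043 * 1804^1.5 * sqrt(48) / 1000
= 22.83 GPa

22.83


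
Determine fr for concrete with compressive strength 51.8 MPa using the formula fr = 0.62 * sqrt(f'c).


fr = 0.62 * sqrt(51.8)
= 4.462 MPa

4.462


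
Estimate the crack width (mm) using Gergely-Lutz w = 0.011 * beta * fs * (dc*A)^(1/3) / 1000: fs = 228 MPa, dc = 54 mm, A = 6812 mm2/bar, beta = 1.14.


w = 0.011 * beta * fs * (dc * A)^(1/3) / 1000
= 0.011 * 1.14 * 228 * (54 * 6812)^(1/3) / 1000
= 0.205 mm

0.205


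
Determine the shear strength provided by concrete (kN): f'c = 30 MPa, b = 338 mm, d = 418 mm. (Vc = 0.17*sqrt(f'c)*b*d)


Vc = 0.17 * sqrt(30) * 338 * 418 / 1000
= 131.55 kN

131.55


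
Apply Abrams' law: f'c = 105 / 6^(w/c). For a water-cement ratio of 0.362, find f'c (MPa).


f'c = 105 / 6^0.362
= 105 / 1.913
= 54.89 MPa

54.89


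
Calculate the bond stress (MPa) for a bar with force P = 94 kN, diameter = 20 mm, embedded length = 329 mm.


u = P / (pi * db * ld)
= 94 * 1000 / (pi * 20 * 329)
= 4.547 MPa

4.547


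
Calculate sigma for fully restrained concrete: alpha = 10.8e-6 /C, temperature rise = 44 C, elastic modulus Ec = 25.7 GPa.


sigma = alpha * dT * Ec
= 10.8e-6 * 44 * 25.7 * 1000
= 12.213 MPa

12.213


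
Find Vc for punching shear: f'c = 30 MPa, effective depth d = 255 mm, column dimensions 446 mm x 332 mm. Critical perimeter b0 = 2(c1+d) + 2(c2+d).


b0 = 2*(446 + 255) + 2*(332 + 255) = 2576 mm
Vc = 0.33 * sqrt(30) * 2576 * 255 / 1000
= 1187.3 kN

1187.3


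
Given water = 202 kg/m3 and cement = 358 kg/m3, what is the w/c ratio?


w/c = water / cement
w/c = 202 / 358 = 0.564

0.564


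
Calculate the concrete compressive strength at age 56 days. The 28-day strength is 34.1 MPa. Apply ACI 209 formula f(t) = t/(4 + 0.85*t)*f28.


f(56) = 56 / (4 + 0.85 * 56) * 34.1
= 56 / 51.6 * 34.1
= 37.01 MPa

37.01


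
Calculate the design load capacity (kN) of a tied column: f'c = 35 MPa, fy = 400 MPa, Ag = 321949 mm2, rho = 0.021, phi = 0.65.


Ast = rho * Ag = 0.021 * 321949 = 6760.929 mm2
phi*Pn = 0.65 * 0.80 * (0.85 * 35 * (321949 - 6760.929) + 400 * 6760.929) / 1000
= 6282.23 kN

6282.23


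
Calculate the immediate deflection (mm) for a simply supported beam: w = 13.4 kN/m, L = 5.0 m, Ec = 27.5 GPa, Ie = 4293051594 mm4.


Convert: L = 5.0 m = 5000 mm, Ec = 27.5 GPa = 27500 MPa
delta = 5 * 13.4 * 5000^4 / (384 * 27500 * 4293051594)
= 0.92 mm

0.92


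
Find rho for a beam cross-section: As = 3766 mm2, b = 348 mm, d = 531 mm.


rho = As / (b * d)
= 3766 / (348 * 531)
= 0.0204

0.0204


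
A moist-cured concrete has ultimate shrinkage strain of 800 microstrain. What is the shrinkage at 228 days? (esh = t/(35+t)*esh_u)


esh(228) = 228 / (35 + 228) * 800
= 228 / 263 * 800
= 693.5 microstrain

693.5


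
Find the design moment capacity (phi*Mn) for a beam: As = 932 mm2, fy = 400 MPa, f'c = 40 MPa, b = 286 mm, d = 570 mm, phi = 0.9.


a = As * fy / (0.85 * f'c * b)
= 932 * 400 / (0.85 * 40 * 286)
= 38.3381 mm
Mn = As * fy * (d - a/2) / 10^6
= 205.3498 kN-m
phi*Mn = 0.9 * 205.3498 = 184.81 kN-m

184.81


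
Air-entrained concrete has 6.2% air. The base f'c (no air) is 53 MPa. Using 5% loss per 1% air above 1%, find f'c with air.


Strength loss = (6.2 - 1) * 5 = 26.0%
f'c = 53 * (1 - 26.0/100)
= 39.22 MPa

39.22


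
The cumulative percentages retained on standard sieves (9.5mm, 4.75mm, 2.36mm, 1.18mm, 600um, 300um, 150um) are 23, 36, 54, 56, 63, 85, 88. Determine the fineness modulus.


FM = sum(cumulative % retained) / 100
= 405 / 100
= 4.05

4.05


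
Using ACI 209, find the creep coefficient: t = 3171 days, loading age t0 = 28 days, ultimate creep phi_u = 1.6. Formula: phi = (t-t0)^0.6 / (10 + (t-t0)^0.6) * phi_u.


dt = 3171 - 28 = 3143
phi = 3143^0.6 / (10 + 3143^0.6) * 1.6
= 1.482

1.482


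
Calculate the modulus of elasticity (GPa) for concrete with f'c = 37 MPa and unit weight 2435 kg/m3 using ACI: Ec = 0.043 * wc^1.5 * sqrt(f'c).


Ec = 0.043 * 2435^1.5 * sqrt(37) / 1000
= 31.43 GPa

31.43


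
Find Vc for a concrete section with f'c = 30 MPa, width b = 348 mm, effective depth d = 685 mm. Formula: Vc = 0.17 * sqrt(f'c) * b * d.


Vc = 0.17 * sqrt(30) * 348 * 685 / 1000
= 221.96 kN

221.96


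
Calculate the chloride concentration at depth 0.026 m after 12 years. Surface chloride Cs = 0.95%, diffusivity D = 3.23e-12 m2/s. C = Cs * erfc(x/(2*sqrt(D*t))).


t_seconds = 12 * 365.25 * 24 * 3600 = 378691200.0 s
arg = 0.026 / (2 * sqrt(3.23e-12 * 378691200.0))
= 0.3717
erfc(0.3717) = 0.5991
C = 0.95 * 0.5991 = 0.5692%

0.5692


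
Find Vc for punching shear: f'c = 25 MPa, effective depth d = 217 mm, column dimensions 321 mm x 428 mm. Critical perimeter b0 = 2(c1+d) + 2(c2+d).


b0 = 2*(321 + 217) + 2*(428 + 217) = 2366 mm
Vc = 0.33 * sqrt(25) * 2366 * 217 / 1000
= 847.15 kN

847.15


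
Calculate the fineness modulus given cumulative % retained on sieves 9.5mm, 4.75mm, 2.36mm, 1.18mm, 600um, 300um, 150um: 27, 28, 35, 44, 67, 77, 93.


FM = sum(cumulative % retained) / 100
= 371 / 100
= 3.71

3.71


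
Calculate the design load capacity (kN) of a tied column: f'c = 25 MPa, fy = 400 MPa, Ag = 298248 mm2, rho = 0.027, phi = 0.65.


Ast = rho * Ag = 0.027 * 298248 = 8052.696 mm2
phi*Pn = 0.65 * 0.80 * (0.85 * 25 * (298248 - 8052.696) + 400 * 8052.696) / 1000
= 4881.62 kN

4881.62


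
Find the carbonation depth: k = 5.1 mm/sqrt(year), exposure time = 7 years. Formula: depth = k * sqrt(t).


depth = k * sqrt(t)
= 5.1 * sqrt(7)
= 13.49 mm

13.49


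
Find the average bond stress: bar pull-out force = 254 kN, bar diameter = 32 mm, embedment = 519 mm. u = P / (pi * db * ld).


u = P / (pi * db * ld)
= 254 * 1000 / (pi * 32 * 519)
= 4.868 MPa

4.868


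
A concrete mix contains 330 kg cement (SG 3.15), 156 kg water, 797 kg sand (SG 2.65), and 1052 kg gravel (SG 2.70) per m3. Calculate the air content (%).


Vol cement = 330 / (3.15 * 1000) = 0.104762 m3
Vol water = 156 / 1000 = 0.156 m3
Vol sand = 797 / (2.65 * 1000) = 0.300755 m3
Vol gravel = 1052 / (2.70 * 1000) = 0.38963 m3
Total solid + water volume = 0.951146 m3
Air = (1 - 0.951146) * 100 = 4.89%

4.89


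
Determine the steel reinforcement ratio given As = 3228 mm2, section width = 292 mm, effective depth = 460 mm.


rho = As / (b * d)
= 3228 / (292 * 460)
= 0.024

0.024


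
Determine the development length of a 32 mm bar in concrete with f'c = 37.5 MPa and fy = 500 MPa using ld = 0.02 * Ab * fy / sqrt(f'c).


Ab = pi * 32^2 / 4 = 804.248 mm2
ld = 0.02 * 804.248 * 500 / sqrt(37.5)
= 1313.3 mm

1313.3


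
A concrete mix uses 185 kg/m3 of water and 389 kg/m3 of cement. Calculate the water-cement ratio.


w/c = water / cement
w/c = 185 / 389 = 0.476

0.476


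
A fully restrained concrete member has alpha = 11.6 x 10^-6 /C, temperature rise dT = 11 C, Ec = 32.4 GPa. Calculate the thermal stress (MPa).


sigma = alpha * dT * Ec
= 11.6e-6 * 11 * 32.4 * 1000
= 4.134 MPa

4.134


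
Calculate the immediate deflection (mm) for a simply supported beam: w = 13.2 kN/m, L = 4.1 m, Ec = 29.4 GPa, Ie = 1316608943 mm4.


Convert: L = 4.1 m = 4100 mm, Ec = 29.4 GPa = 29400 MPa
delta = 5 * 13.2 * 4100^4 / (384 * 29400 * 1316608943)
= 1.25 mm

1.25


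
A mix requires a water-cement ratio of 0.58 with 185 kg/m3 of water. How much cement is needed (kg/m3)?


Cement = water / (w/c)
= 185 / 0.58
= 319.0 kg/m3

319.0


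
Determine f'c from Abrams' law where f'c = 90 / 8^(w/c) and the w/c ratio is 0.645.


f'c = 90 / 8^0.645
= 90 / 3.824
= 23.54 MPa

23.54


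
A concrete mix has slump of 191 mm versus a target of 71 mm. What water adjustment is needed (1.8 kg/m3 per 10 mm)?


Difference = 71 - 191 = -120 mm
Water adjustment = -120 * 1.8 / 10 = -21.6 kg/m3

-21.6


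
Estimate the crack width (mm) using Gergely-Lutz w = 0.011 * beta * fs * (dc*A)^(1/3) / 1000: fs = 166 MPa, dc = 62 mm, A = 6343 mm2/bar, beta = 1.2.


w = 0.011 * beta * fs * (dc * A)^(1/3) / 1000
= 0.011 * 1.2 * 166 * (62 * 6343)^(1/3) / 1000
= 0.161 mm

0.161


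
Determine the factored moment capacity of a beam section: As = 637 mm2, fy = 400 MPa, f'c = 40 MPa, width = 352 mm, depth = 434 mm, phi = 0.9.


a = As * fy / (0.85 * f'c * b)
= 637 * 400 / (0.85 * 40 * 352)
= 21.2901 mm
Mn = As * fy * (d - a/2) / 10^6
= 107.8708 kN-m
phi*Mn = 0.9 * 107.8708 = 97.08 kN-m

97.08


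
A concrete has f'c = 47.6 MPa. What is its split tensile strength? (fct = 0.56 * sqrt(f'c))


fct = 0.56 * sqrt(47.6)
= 0.56 * 6.899
= 3.864 MPa

3.864


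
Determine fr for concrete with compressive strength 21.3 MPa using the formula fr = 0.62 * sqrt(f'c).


fr = 0.62 * sqrt(21.3)
= 2.861 MPa

2.861


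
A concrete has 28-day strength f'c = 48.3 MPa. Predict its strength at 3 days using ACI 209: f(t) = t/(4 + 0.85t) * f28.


f(3) = 3 / (4 + 0.85 * 3) * 48.3
= 3 / 6.55 * 48.3
= 22.12 MPa

22.12


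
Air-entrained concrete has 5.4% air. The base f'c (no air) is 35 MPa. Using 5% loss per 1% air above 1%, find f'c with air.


Strength loss = (5.4 - 1) * 5 = 22.0%
f'c = 35 * (1 - 22.0/100)
= 27.3 MPa

27.3


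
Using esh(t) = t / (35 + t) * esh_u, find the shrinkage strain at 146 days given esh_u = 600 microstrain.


esh(146) = 146 / (35 + 146) * 600
= 146 / 181 * 600
= 484.0 microstrain

484.0


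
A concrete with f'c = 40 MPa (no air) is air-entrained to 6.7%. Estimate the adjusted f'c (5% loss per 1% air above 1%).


Strength loss = (6.7 - 1) * 5 = 28.5%
f'c = 40 * (1 - 28.5/100)
= 28.6 MPa

28.6


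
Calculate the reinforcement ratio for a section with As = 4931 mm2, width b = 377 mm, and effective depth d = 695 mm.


rho = As / (b * d)
= 4931 / (377 * 695)
= 0.0188

0.0188


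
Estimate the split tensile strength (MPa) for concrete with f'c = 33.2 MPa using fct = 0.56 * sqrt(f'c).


fct = 0.56 * sqrt(33.2)
= 0.56 * 5.762
= 3.227 MPa

3.227


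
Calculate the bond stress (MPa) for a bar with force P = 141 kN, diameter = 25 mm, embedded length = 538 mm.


u = P / (pi * db * ld)
= 141 * 1000 / (pi * 25 * 538)
= 3.337 MPa

3.337


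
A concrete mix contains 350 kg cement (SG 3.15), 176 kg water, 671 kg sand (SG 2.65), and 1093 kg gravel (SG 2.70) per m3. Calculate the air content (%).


Vol cement = 350 / (3.15 * 1000) = 0.111111 m3
Vol water = 176 / 1000 = 0.176 m3
Vol sand = 671 / (2.65 * 1000) = 0.253208 m3
Vol gravel = 1093 / (2.70 * 1000) = 0.404815 m3
Total solid + water volume = 0.945133 m3
Air = (1 - 0.945133) * 100 = 5.49%

5.49


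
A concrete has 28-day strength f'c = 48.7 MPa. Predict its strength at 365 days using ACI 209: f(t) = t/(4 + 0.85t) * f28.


f(365) = 365 / (4 + 0.85 * 365) * 48.7
= 365 / 314.25 * 48.7
= 56.56 MPa

56.56


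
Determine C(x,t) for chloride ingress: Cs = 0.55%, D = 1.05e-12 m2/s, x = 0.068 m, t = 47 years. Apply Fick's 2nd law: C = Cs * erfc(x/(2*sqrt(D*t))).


t_seconds = 47 * 365.25 * 24 * 3600 = 1483207200.0 s
arg = 0.068 / (2 * sqrt(1.05e-12 * 1483207200.0))
= 0.8616
erfc(0.8616) = 0.2231
C = 0.55 * 0.2231 = 0.1227%

0.1227


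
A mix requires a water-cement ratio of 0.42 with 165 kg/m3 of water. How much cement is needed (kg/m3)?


Cement = water / (w/c)
= 165 / 0.42
= 392.9 kg/m3

392.9


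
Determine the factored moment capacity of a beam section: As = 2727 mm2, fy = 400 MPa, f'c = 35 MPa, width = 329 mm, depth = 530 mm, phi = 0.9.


a = As * fy / (0.85 * f'c * b)
= 2727 * 400 / (0.85 * 35 * 329)
= 111.4454 mm
Mn = As * fy * (d - a/2) / 10^6
= 517.3417 kN-m
phi*Mn = 0.9 * 517.3417 = 465.61 kN-m

465.61


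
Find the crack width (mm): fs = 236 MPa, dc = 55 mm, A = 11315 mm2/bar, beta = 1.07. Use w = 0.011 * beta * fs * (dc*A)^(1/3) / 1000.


w = 0.011 * beta * fs * (dc * A)^(1/3) / 1000
= 0.011 * 1.07 * 236 * (55 * 11315)^(1/3) / 1000
= 0.237 mm

0.237


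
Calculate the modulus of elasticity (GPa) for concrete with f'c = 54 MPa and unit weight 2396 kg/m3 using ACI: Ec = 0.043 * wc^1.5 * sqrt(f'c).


Ec = 0.043 * 2396^1.5 * sqrt(54) / 1000
= 37.06 GPa

37.06


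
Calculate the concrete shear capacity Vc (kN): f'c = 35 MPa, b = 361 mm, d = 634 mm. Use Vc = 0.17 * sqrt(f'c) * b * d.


Vc = 0.17 * sqrt(35) * 361 * 634 / 1000
= 230.19 kN

230.19


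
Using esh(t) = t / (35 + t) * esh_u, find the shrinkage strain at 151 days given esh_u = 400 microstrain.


esh(151) = 151 / (35 + 151) * 400
= 151 / 186 * 400
= 324.7 microstrain

324.7


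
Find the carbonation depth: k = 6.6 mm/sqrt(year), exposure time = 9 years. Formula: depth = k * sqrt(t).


depth = k * sqrt(t)
= 6.6 * sqrt(9)
= 19.8 mm

19.8


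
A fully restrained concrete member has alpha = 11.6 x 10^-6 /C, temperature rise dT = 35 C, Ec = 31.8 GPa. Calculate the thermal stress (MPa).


sigma = alpha * dT * Ec
= 11.6e-6 * 35 * 31.8 * 1000
= 12.911 MPa

12.911


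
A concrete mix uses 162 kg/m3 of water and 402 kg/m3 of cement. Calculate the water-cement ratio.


w/c = water / cement
w/c = 162 / 402 = 0.403

0.403


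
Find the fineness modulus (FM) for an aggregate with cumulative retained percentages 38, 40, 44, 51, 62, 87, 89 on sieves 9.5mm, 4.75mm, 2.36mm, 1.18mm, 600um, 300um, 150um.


FM = sum(cumulative % retained) / 100
= 411 / 100
= 4.11

4.11


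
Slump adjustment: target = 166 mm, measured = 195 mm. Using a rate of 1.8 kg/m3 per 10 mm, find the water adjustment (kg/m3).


Difference = 166 - 195 = -29 mm
Water adjustment = -29 * 1.8 / 10 = -5.2 kg/m3

-5.2


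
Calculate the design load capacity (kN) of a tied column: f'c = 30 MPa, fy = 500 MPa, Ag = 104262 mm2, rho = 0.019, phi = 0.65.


Ast = rho * Ag = 0.019 * 104262 = 1980.978 mm2
phi*Pn = 0.65 * 0.80 * (0.85 * 30 * (104262 - 1980.978) + 500 * 1980.978) / 1000
= 1871.3 kN

1871.3
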